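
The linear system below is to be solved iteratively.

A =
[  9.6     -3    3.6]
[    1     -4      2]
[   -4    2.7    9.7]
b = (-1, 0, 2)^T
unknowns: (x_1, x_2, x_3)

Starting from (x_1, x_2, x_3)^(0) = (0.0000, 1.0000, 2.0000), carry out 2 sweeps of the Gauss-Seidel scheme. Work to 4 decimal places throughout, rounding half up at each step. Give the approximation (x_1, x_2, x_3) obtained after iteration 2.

(0.2627, -0.0633, 0.3321)

Iteration 1:
  x_1 = (-1 - (-3)·1.0000 - (3.6)·2.0000) / (9.6) = -0.5417
  x_2 = (0 - (1)·-0.5417 - (2)·2.0000) / (-4) = 0.8646
  x_3 = (2 - (-4)·-0.5417 - (2.7)·0.8646) / (9.7) = -0.2579
Iteration 2:
  x_1 = (-1 - (-3)·0.8646 - (3.6)·-0.2579) / (9.6) = 0.2627
  x_2 = (0 - (1)·0.2627 - (2)·-0.2579) / (-4) = -0.0633
  x_3 = (2 - (-4)·0.2627 - (2.7)·-0.0633) / (9.7) = 0.3321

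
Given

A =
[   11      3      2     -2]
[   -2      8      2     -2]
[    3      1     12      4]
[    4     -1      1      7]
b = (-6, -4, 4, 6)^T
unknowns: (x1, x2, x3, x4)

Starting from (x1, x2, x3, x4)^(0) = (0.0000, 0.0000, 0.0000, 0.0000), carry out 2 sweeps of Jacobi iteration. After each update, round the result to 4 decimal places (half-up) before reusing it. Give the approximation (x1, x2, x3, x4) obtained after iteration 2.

(-0.3139, -0.5054, 0.2257, 1.0498)

Iteration 1:
  x1 = (-6 - (3)·0.0000 - (2)·0.0000 - (-2)·0.0000) / (11) = -0.5455
  x2 = (-4 - (-2)·0.0000 - (2)·0.0000 - (-2)·0.0000) / (8) = -0.5000
  x3 = (4 - (3)·0.0000 - (1)·0.0000 - (4)·0.0000) / (12) = 0.3333
  x4 = (6 - (4)·0.0000 - (-1)·0.0000 - (1)·0.0000) / (7) = 0.8571
Iteration 2:
  x1 = (-6 - (3)·-0.5000 - (2)·0.3333 - (-2)·0.8571) / (11) = -0.3139
  x2 = (-4 - (-2)·-0.5455 - (2)·0.3333 - (-2)·0.8571) / (8) = -0.5054
  x3 = (4 - (3)·-0.5455 - (1)·-0.5000 - (4)·0.8571) / (12) = 0.2257
  x4 = (6 - (4)·-0.5455 - (-1)·-0.5000 - (1)·0.3333) / (7) = 1.0498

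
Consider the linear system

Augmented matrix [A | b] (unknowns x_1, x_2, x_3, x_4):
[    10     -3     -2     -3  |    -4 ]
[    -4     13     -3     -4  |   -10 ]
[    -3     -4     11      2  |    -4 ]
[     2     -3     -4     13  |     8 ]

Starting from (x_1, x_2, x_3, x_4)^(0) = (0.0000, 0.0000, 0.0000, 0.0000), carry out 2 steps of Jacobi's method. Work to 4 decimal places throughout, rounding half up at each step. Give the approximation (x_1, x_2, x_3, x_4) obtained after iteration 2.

Iteration 1:
  x_1 = (-4 - (-3)·0.0000 - (-2)·0.0000 - (-3)·0.0000) / (10) = -0.4000
  x_2 = (-10 - (-4)·0.0000 - (-3)·0.0000 - (-4)·0.0000) / (13) = -0.7692
  x_3 = (-4 - (-3)·0.0000 - (-4)·0.0000 - (2)·0.0000) / (11) = -0.3636
  x_4 = (8 - (2)·0.0000 - (-3)·0.0000 - (-4)·0.0000) / (13) = 0.6154
Iteration 2:
  x_1 = (-4 - (-3)·-0.7692 - (-2)·-0.3636 - (-3)·0.6154) / (10) = -0.5189
  x_2 = (-10 - (-4)·-0.4000 - (-3)·-0.3636 - (-4)·0.6154) / (13) = -0.7869
  x_3 = (-4 - (-3)·-0.4000 - (-4)·-0.7692 - (2)·0.6154) / (11) = -0.8643
  x_4 = (8 - (2)·-0.4000 - (-3)·-0.7692 - (-4)·-0.3636) / (13) = 0.3875

(-0.5189, -0.7869, -0.8643, 0.3875)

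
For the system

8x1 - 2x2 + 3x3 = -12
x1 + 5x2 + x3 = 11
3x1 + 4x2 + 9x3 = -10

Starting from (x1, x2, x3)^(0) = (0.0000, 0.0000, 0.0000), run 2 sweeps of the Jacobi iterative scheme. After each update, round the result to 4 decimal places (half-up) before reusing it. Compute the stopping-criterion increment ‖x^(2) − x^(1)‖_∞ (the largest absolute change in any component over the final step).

Iteration 1:
  x1 = (-12 - (-2)·0.0000 - (3)·0.0000) / (8) = -1.5000
  x2 = (11 - (1)·0.0000 - (1)·0.0000) / (5) = 2.2000
  x3 = (-10 - (3)·0.0000 - (4)·0.0000) / (9) = -1.1111
Iteration 2:
  x1 = (-12 - (-2)·2.2000 - (3)·-1.1111) / (8) = -0.5333
  x2 = (11 - (1)·-1.5000 - (1)·-1.1111) / (5) = 2.7222
  x3 = (-10 - (3)·-1.5000 - (4)·2.2000) / (9) = -1.5889
Change: (0.9667, 0.5222, -0.4778) → max |·| = 0.9667

0.9667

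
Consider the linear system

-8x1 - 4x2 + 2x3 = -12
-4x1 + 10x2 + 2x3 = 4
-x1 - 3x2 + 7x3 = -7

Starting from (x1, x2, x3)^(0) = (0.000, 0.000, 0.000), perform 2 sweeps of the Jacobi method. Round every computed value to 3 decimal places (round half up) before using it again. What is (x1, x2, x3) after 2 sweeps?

(1.050, 1.200, -0.614)

Iteration 1:
  x1 = (-12 - (-4)·0.000 - (2)·0.000) / (-8) = 1.500
  x2 = (4 - (-4)·0.000 - (2)·0.000) / (10) = 0.400
  x3 = (-7 - (-1)·0.000 - (-3)·0.000) / (7) = -1.000
Iteration 2:
  x1 = (-12 - (-4)·0.400 - (2)·-1.000) / (-8) = 1.050
  x2 = (4 - (-4)·1.500 - (2)·-1.000) / (10) = 1.200
  x3 = (-7 - (-1)·1.500 - (-3)·0.400) / (7) = -0.614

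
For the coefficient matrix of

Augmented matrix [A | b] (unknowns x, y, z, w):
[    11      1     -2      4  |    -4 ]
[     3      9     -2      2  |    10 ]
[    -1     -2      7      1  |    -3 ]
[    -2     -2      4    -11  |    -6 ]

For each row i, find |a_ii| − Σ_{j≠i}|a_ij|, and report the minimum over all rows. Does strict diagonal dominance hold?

row 1: |11| − (1+2+4) = 4
row 2: |9| − (3+2+2) = 2
row 3: |7| − (1+2+1) = 3
row 4: |-11| − (2+2+4) = 3
minimum over rows = 2 → strictly diagonally dominant (convergence guaranteed)

2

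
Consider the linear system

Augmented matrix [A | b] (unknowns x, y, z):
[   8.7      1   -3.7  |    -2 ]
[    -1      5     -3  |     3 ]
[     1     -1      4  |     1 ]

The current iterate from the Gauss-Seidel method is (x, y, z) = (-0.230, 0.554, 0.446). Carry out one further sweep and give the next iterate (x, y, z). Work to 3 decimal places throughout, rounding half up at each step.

One sweep:
  x = (-2 - (1)·0.554 - (-3.7)·0.446) / (8.7) = -0.104
  y = (3 - (-1)·-0.104 - (-3)·0.446) / (5) = 0.847
  z = (1 - (1)·-0.104 - (-1)·0.847) / (4) = 0.488

(-0.104, 0.847, 0.488)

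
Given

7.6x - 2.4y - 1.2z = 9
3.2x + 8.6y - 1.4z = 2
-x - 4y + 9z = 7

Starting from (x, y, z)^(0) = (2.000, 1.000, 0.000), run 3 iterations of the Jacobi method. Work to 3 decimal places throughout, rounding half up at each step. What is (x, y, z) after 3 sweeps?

Iteration 1:
  x = (9 - (-2.4)·1.000 - (-1.2)·0.000) / (7.6) = 1.500
  y = (2 - (3.2)·2.000 - (-1.4)·0.000) / (8.6) = -0.512
  z = (7 - (-1)·2.000 - (-4)·1.000) / (9) = 1.444
Iteration 2:
  x = (9 - (-2.4)·-0.512 - (-1.2)·1.444) / (7.6) = 1.251
  y = (2 - (3.2)·1.500 - (-1.4)·1.444) / (8.6) = -0.091
  z = (7 - (-1)·1.500 - (-4)·-0.512) / (9) = 0.717
Iteration 3:
  x = (9 - (-2.4)·-0.091 - (-1.2)·0.717) / (7.6) = 1.269
  y = (2 - (3.2)·1.251 - (-1.4)·0.717) / (8.6) = -0.116
  z = (7 - (-1)·1.251 - (-4)·-0.091) / (9) = 0.876

(1.269, -0.116, 0.876)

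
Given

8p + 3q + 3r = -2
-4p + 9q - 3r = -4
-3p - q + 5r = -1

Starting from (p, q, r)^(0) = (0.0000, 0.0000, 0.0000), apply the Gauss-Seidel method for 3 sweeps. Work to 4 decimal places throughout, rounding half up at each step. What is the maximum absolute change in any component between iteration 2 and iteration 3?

0.0929

Iteration 1:
  p = (-2 - (3)·0.0000 - (3)·0.0000) / (8) = -0.2500
  q = (-4 - (-4)·-0.2500 - (-3)·0.0000) / (9) = -0.5556
  r = (-1 - (-3)·-0.2500 - (-1)·-0.5556) / (5) = -0.4611
Iteration 2:
  p = (-2 - (3)·-0.5556 - (3)·-0.4611) / (8) = 0.1313
  q = (-4 - (-4)·0.1313 - (-3)·-0.4611) / (9) = -0.5398
  r = (-1 - (-3)·0.1313 - (-1)·-0.5398) / (5) = -0.2292
Iteration 3:
  p = (-2 - (3)·-0.5398 - (3)·-0.2292) / (8) = 0.0384
  q = (-4 - (-4)·0.0384 - (-3)·-0.2292) / (9) = -0.5038
  r = (-1 - (-3)·0.0384 - (-1)·-0.5038) / (5) = -0.2777
Change: (-0.0929, 0.0360, -0.0485) → max |·| = 0.0929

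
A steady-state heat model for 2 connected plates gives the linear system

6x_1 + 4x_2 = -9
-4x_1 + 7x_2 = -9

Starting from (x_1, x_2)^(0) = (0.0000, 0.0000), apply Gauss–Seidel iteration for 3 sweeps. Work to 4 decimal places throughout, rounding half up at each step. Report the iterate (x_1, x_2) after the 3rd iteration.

(-0.6157, -1.6375)

Iteration 1:
  x_1 = (-9 - (4)·0.0000) / (6) = -1.5000
  x_2 = (-9 - (-4)·-1.5000) / (7) = -2.1429
Iteration 2:
  x_1 = (-9 - (4)·-2.1429) / (6) = -0.0714
  x_2 = (-9 - (-4)·-0.0714) / (7) = -1.3265
Iteration 3:
  x_1 = (-9 - (4)·-1.3265) / (6) = -0.6157
  x_2 = (-9 - (-4)·-0.6157) / (7) = -1.6375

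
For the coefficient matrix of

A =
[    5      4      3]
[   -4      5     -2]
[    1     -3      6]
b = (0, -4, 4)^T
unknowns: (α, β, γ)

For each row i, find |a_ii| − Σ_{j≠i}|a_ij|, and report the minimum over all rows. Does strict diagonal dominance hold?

row 1: |5| − (4+3) = -2
row 2: |5| − (4+2) = -1
row 3: |6| − (1+3) = 2
minimum over rows = -2 → not strictly diagonally dominant

-2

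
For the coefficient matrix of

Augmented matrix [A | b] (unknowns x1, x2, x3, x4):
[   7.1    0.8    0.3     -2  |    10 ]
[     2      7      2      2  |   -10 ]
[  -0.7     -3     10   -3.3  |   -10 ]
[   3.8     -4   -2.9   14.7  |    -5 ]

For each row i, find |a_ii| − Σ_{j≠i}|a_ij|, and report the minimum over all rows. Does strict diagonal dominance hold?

1

row 1: |7.1| − (0.8+0.3+2) = 4
row 2: |7| − (2+2+2) = 1
row 3: |10| − (0.7+3+3.3) = 3
row 4: |14.7| − (3.8+4+2.9) = 4
minimum over rows = 1 → strictly diagonally dominant (convergence guaranteed)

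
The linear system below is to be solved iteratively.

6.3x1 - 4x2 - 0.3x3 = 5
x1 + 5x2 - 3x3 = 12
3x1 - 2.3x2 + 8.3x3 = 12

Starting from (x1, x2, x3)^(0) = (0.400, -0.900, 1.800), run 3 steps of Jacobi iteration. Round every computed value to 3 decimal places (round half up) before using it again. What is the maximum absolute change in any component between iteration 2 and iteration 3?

Iteration 1:
  x1 = (5 - (-4)·-0.900 - (-0.3)·1.800) / (6.3) = 0.308
  x2 = (12 - (1)·0.400 - (-3)·1.800) / (5) = 3.400
  x3 = (12 - (3)·0.400 - (-2.3)·-0.900) / (8.3) = 1.052
Iteration 2:
  x1 = (5 - (-4)·3.400 - (-0.3)·1.052) / (6.3) = 3.002
  x2 = (12 - (1)·0.308 - (-3)·1.052) / (5) = 2.970
  x3 = (12 - (3)·0.308 - (-2.3)·3.400) / (8.3) = 2.277
Iteration 3:
  x1 = (5 - (-4)·2.970 - (-0.3)·2.277) / (6.3) = 2.788
  x2 = (12 - (1)·3.002 - (-3)·2.277) / (5) = 3.166
  x3 = (12 - (3)·3.002 - (-2.3)·2.970) / (8.3) = 1.184
Change: (-0.214, 0.196, -1.093) → max |·| = 1.093

1.093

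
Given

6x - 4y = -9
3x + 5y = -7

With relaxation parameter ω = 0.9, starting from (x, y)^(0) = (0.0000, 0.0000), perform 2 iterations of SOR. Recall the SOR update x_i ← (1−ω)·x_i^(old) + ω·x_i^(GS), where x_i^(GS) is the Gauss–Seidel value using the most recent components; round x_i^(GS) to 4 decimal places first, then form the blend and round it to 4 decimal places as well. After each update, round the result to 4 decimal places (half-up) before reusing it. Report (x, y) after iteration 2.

(-1.8036, -0.3391)

Iteration 1:
  x: GS value = (-9 - (-4)·0.0000) / (6) = -1.5000;  x ← (1−ω)·0.0000 + ω·-1.5000 = -1.3500
  y: GS value = (-7 - (3)·-1.3500) / (5) = -0.5900;  y ← (1−ω)·0.0000 + ω·-0.5900 = -0.5310
Iteration 2:
  x: GS value = (-9 - (-4)·-0.5310) / (6) = -1.8540;  x ← (1−ω)·-1.3500 + ω·-1.8540 = -1.8036
  y: GS value = (-7 - (3)·-1.8036) / (5) = -0.3178;  y ← (1−ω)·-0.5310 + ω·-0.3178 = -0.3391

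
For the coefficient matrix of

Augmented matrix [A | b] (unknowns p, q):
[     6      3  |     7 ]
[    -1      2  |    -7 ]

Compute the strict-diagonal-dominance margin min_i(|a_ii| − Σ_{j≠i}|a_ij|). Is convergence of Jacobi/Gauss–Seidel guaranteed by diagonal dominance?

row 1: |6| − (3) = 3
row 2: |2| − (1) = 1
minimum over rows = 1 → strictly diagonally dominant (convergence guaranteed)

1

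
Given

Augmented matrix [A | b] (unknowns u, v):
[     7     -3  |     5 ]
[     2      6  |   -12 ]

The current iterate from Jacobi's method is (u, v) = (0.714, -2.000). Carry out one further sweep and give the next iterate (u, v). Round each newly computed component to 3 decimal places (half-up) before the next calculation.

One sweep:
  u = (5 - (-3)·-2.000) / (7) = -0.143
  v = (-12 - (2)·0.714) / (6) = -2.238

(-0.143, -2.238)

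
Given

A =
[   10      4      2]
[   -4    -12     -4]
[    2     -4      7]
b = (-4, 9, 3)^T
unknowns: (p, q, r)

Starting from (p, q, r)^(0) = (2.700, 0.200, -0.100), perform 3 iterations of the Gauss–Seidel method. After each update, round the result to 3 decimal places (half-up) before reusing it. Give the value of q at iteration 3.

Iteration 1:
  p = (-4 - (4)·0.200 - (2)·-0.100) / (10) = -0.460
  q = (9 - (-4)·-0.460 - (-4)·-0.100) / (-12) = -0.563
  r = (3 - (2)·-0.460 - (-4)·-0.563) / (7) = 0.238
Iteration 2:
  p = (-4 - (4)·-0.563 - (2)·0.238) / (10) = -0.222
  q = (9 - (-4)·-0.222 - (-4)·0.238) / (-12) = -0.755
  r = (3 - (2)·-0.222 - (-4)·-0.755) / (7) = 0.061
Iteration 3:
  p = (-4 - (4)·-0.755 - (2)·0.061) / (10) = -0.110
  q = (9 - (-4)·-0.110 - (-4)·0.061) / (-12) = -0.734
  r = (3 - (2)·-0.110 - (-4)·-0.734) / (7) = 0.041

-0.734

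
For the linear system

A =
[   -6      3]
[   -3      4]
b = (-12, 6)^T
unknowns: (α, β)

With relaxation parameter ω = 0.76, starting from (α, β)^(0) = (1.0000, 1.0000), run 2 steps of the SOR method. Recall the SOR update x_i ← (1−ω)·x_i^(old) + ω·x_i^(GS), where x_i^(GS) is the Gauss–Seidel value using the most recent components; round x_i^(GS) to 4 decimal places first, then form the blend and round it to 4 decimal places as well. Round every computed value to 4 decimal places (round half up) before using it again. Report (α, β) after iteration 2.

Iteration 1:
  α: GS value = (-12 - (3)·1.0000) / (-6) = 2.5000;  α ← (1−ω)·1.0000 + ω·2.5000 = 2.1400
  β: GS value = (6 - (-3)·2.1400) / (4) = 3.1050;  β ← (1−ω)·1.0000 + ω·3.1050 = 2.5998
Iteration 2:
  α: GS value = (-12 - (3)·2.5998) / (-6) = 3.2999;  α ← (1−ω)·2.1400 + ω·3.2999 = 3.0215
  β: GS value = (6 - (-3)·3.0215) / (4) = 3.7661;  β ← (1−ω)·2.5998 + ω·3.7661 = 3.4862

(3.0215, 3.4862)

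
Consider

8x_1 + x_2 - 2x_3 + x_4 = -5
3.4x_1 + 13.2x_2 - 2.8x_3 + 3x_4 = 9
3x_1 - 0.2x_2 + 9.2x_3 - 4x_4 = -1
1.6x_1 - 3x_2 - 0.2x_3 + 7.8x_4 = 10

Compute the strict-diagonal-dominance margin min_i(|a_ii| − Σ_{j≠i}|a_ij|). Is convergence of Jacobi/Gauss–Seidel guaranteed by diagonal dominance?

2

row 1: |8| − (1+2+1) = 4
row 2: |13.2| − (3.4+2.8+3) = 4
row 3: |9.2| − (3+0.2+4) = 2
row 4: |7.8| − (1.6+3+0.2) = 3
minimum over rows = 2 → strictly diagonally dominant (convergence guaranteed)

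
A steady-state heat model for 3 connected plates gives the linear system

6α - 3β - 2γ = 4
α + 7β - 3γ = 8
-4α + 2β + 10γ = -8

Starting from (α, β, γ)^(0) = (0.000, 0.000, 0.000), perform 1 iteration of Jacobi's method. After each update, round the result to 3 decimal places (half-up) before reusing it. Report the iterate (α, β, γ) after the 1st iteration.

Iteration 1:
  α = (4 - (-3)·0.000 - (-2)·0.000) / (6) = 0.667
  β = (8 - (1)·0.000 - (-3)·0.000) / (7) = 1.143
  γ = (-8 - (-4)·0.000 - (2)·0.000) / (10) = -0.800

(0.667, 1.143, -0.800)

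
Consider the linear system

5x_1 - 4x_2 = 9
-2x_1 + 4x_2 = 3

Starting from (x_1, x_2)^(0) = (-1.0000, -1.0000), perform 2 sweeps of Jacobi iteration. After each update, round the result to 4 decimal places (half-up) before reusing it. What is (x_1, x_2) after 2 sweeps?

Iteration 1:
  x_1 = (9 - (-4)·-1.0000) / (5) = 1.0000
  x_2 = (3 - (-2)·-1.0000) / (4) = 0.2500
Iteration 2:
  x_1 = (9 - (-4)·0.2500) / (5) = 2.0000
  x_2 = (3 - (-2)·1.0000) / (4) = 1.2500

(2.0000, 1.2500)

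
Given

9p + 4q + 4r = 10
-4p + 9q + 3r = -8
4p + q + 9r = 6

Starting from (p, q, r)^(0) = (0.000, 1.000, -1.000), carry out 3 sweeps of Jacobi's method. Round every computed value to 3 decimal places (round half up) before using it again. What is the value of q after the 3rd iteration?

-0.473

Iteration 1:
  p = (10 - (4)·1.000 - (4)·-1.000) / (9) = 1.111
  q = (-8 - (-4)·0.000 - (3)·-1.000) / (9) = -0.556
  r = (6 - (4)·0.000 - (1)·1.000) / (9) = 0.556
Iteration 2:
  p = (10 - (4)·-0.556 - (4)·0.556) / (9) = 1.111
  q = (-8 - (-4)·1.111 - (3)·0.556) / (9) = -0.580
  r = (6 - (4)·1.111 - (1)·-0.556) / (9) = 0.235
Iteration 3:
  p = (10 - (4)·-0.580 - (4)·0.235) / (9) = 1.264
  q = (-8 - (-4)·1.111 - (3)·0.235) / (9) = -0.473
  r = (6 - (4)·1.111 - (1)·-0.580) / (9) = 0.237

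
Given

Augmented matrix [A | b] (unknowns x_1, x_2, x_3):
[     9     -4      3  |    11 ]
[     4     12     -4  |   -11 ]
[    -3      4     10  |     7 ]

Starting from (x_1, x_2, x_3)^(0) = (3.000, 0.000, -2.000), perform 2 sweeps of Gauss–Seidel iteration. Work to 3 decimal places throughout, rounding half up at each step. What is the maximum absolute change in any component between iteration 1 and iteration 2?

2.368

Iteration 1:
  x_1 = (11 - (-4)·0.000 - (3)·-2.000) / (9) = 1.889
  x_2 = (-11 - (4)·1.889 - (-4)·-2.000) / (12) = -2.213
  x_3 = (7 - (-3)·1.889 - (4)·-2.213) / (10) = 2.152
Iteration 2:
  x_1 = (11 - (-4)·-2.213 - (3)·2.152) / (9) = -0.479
  x_2 = (-11 - (4)·-0.479 - (-4)·2.152) / (12) = -0.040
  x_3 = (7 - (-3)·-0.479 - (4)·-0.040) / (10) = 0.572
Change: (-2.368, 2.173, -1.580) → max |·| = 2.368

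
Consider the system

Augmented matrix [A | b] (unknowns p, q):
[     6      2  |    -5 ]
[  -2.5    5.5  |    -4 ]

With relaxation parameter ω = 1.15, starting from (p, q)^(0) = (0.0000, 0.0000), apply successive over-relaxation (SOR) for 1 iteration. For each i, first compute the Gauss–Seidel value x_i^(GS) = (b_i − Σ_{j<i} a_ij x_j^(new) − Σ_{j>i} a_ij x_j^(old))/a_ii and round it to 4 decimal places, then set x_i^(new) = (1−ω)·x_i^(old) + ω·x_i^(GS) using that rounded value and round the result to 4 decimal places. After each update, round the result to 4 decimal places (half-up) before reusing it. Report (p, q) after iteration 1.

Iteration 1:
  p: GS value = (-5 - (2)·0.0000) / (6) = -0.8333;  p ← (1−ω)·0.0000 + ω·-0.8333 = -0.9583
  q: GS value = (-4 - (-2.5)·-0.9583) / (5.5) = -1.1629;  q ← (1−ω)·0.0000 + ω·-1.1629 = -1.3373

(-0.9583, -1.3373)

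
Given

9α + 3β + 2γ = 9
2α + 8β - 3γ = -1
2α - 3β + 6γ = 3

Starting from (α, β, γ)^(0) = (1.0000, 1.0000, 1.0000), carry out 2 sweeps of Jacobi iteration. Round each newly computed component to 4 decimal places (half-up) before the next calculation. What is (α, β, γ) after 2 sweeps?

(0.8518, 0.0139, 0.3519)

Iteration 1:
  α = (9 - (3)·1.0000 - (2)·1.0000) / (9) = 0.4444
  β = (-1 - (2)·1.0000 - (-3)·1.0000) / (8) = 0.0000
  γ = (3 - (2)·1.0000 - (-3)·1.0000) / (6) = 0.6667
Iteration 2:
  α = (9 - (3)·0.0000 - (2)·0.6667) / (9) = 0.8518
  β = (-1 - (2)·0.4444 - (-3)·0.6667) / (8) = 0.0139
  γ = (3 - (2)·0.4444 - (-3)·0.0000) / (6) = 0.3519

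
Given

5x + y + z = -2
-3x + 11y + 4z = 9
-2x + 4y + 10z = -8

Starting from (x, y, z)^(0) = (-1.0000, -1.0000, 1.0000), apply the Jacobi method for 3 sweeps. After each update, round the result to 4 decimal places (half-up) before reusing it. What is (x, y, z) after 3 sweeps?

(-0.3949, 1.0783, -1.2342)

Iteration 1:
  x = (-2 - (1)·-1.0000 - (1)·1.0000) / (5) = -0.4000
  y = (9 - (-3)·-1.0000 - (4)·1.0000) / (11) = 0.1818
  z = (-8 - (-2)·-1.0000 - (4)·-1.0000) / (10) = -0.6000
Iteration 2:
  x = (-2 - (1)·0.1818 - (1)·-0.6000) / (5) = -0.3164
  y = (9 - (-3)·-0.4000 - (4)·-0.6000) / (11) = 0.9273
  z = (-8 - (-2)·-0.4000 - (4)·0.1818) / (10) = -0.9527
Iteration 3:
  x = (-2 - (1)·0.9273 - (1)·-0.9527) / (5) = -0.3949
  y = (9 - (-3)·-0.3164 - (4)·-0.9527) / (11) = 1.0783
  z = (-8 - (-2)·-0.3164 - (4)·0.9273) / (10) = -1.2342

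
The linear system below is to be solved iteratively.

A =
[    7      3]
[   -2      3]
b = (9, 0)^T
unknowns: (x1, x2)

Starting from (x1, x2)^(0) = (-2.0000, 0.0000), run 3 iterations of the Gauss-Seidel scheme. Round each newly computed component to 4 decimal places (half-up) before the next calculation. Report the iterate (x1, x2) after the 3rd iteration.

Iteration 1:
  x1 = (9 - (3)·0.0000) / (7) = 1.2857
  x2 = (0 - (-2)·1.2857) / (3) = 0.8571
Iteration 2:
  x1 = (9 - (3)·0.8571) / (7) = 0.9184
  x2 = (0 - (-2)·0.9184) / (3) = 0.6123
Iteration 3:
  x1 = (9 - (3)·0.6123) / (7) = 1.0233
  x2 = (0 - (-2)·1.0233) / (3) = 0.6822

(1.0233, 0.6822)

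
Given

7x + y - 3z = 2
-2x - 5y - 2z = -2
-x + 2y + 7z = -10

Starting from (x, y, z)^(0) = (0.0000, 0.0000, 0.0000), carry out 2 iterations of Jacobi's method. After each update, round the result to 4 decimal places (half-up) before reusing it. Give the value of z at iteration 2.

-1.5020

Iteration 1:
  x = (2 - (1)·0.0000 - (-3)·0.0000) / (7) = 0.2857
  y = (-2 - (-2)·0.0000 - (-2)·0.0000) / (-5) = 0.4000
  z = (-10 - (-1)·0.0000 - (2)·0.0000) / (7) = -1.4286
Iteration 2:
  x = (2 - (1)·0.4000 - (-3)·-1.4286) / (7) = -0.3837
  y = (-2 - (-2)·0.2857 - (-2)·-1.4286) / (-5) = 0.8572
  z = (-10 - (-1)·0.2857 - (2)·0.4000) / (7) = -1.5020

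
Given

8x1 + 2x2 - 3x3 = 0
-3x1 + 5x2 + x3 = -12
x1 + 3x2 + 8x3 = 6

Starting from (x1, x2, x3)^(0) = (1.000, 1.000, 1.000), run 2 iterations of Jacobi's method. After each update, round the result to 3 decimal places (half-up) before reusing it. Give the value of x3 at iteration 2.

Iteration 1:
  x1 = (0 - (2)·1.000 - (-3)·1.000) / (8) = 0.125
  x2 = (-12 - (-3)·1.000 - (1)·1.000) / (5) = -2.000
  x3 = (6 - (1)·1.000 - (3)·1.000) / (8) = 0.250
Iteration 2:
  x1 = (0 - (2)·-2.000 - (-3)·0.250) / (8) = 0.594
  x2 = (-12 - (-3)·0.125 - (1)·0.250) / (5) = -2.375
  x3 = (6 - (1)·0.125 - (3)·-2.000) / (8) = 1.484

1.484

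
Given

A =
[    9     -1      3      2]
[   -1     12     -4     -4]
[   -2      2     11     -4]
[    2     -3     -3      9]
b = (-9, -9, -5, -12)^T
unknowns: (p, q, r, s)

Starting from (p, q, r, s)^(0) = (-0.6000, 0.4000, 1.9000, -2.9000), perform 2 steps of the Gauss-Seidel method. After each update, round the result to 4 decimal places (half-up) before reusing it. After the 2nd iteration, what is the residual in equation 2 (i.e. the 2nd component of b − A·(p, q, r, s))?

1.5277

Iteration 1:
  p = (-9 - (-1)·0.4000 - (3)·1.9000 - (2)·-2.9000) / (9) = -0.9444
  q = (-9 - (-1)·-0.9444 - (-4)·1.9000 - (-4)·-2.9000) / (12) = -1.1620
  r = (-5 - (-2)·-0.9444 - (2)·-1.1620 - (-4)·-2.9000) / (11) = -1.4695
  s = (-12 - (2)·-0.9444 - (-3)·-1.1620 - (-3)·-1.4695) / (9) = -2.0006
Iteration 2:
  p = (-9 - (-1)·-1.1620 - (3)·-1.4695 - (2)·-2.0006) / (9) = -0.1947
  q = (-9 - (-1)·-0.1947 - (-4)·-1.4695 - (-4)·-2.0006) / (12) = -1.9229
  r = (-5 - (-2)·-0.1947 - (2)·-1.9229 - (-4)·-2.0006) / (11) = -0.8678
  s = (-12 - (2)·-0.1947 - (-3)·-1.9229 - (-3)·-0.8678) / (9) = -2.2203
Residual b − A·x = (-2.1266, 1.5277, -0.8790, 0.0000)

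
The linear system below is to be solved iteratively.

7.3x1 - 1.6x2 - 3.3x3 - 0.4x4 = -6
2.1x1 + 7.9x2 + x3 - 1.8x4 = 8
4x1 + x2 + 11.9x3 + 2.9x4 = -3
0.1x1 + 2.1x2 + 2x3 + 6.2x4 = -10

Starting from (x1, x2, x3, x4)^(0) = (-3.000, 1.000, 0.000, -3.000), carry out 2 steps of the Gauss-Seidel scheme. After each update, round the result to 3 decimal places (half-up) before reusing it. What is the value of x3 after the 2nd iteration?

0.354

Iteration 1:
  x1 = (-6 - (-1.6)·1.000 - (-3.3)·0.000 - (-0.4)·-3.000) / (7.3) = -0.767
  x2 = (8 - (2.1)·-0.767 - (1)·0.000 - (-1.8)·-3.000) / (7.9) = 0.533
  x3 = (-3 - (4)·-0.767 - (1)·0.533 - (2.9)·-3.000) / (11.9) = 0.692
  x4 = (-10 - (0.1)·-0.767 - (2.1)·0.533 - (2)·0.692) / (6.2) = -2.004
Iteration 2:
  x1 = (-6 - (-1.6)·0.533 - (-3.3)·0.692 - (-0.4)·-2.004) / (7.3) = -0.502
  x2 = (8 - (2.1)·-0.502 - (1)·0.692 - (-1.8)·-2.004) / (7.9) = 0.602
  x3 = (-3 - (4)·-0.502 - (1)·0.602 - (2.9)·-2.004) / (11.9) = 0.354
  x4 = (-10 - (0.1)·-0.502 - (2.1)·0.602 - (2)·0.354) / (6.2) = -1.923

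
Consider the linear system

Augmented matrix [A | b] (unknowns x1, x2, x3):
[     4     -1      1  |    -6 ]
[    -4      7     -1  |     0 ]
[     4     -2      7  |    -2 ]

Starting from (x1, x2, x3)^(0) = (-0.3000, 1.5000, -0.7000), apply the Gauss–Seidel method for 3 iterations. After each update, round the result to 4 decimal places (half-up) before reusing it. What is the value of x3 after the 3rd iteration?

0.4809

Iteration 1:
  x1 = (-6 - (-1)·1.5000 - (1)·-0.7000) / (4) = -0.9500
  x2 = (0 - (-4)·-0.9500 - (-1)·-0.7000) / (7) = -0.6429
  x3 = (-2 - (4)·-0.9500 - (-2)·-0.6429) / (7) = 0.0735
Iteration 2:
  x1 = (-6 - (-1)·-0.6429 - (1)·0.0735) / (4) = -1.6791
  x2 = (0 - (-4)·-1.6791 - (-1)·0.0735) / (7) = -0.9490
  x3 = (-2 - (4)·-1.6791 - (-2)·-0.9490) / (7) = 0.4026
Iteration 3:
  x1 = (-6 - (-1)·-0.9490 - (1)·0.4026) / (4) = -1.8379
  x2 = (0 - (-4)·-1.8379 - (-1)·0.4026) / (7) = -0.9927
  x3 = (-2 - (4)·-1.8379 - (-2)·-0.9927) / (7) = 0.4809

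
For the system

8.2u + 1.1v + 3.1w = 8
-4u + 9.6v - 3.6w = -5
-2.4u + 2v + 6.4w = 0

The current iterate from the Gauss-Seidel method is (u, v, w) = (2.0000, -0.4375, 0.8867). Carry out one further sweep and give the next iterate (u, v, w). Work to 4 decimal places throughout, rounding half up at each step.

(0.6991, 0.1030, 0.2300)

One sweep:
  u = (8 - (1.1)·-0.4375 - (3.1)·0.8867) / (8.2) = 0.6991
  v = (-5 - (-4)·0.6991 - (-3.6)·0.8867) / (9.6) = 0.1030
  w = (0 - (-2.4)·0.6991 - (2)·0.1030) / (6.4) = 0.2300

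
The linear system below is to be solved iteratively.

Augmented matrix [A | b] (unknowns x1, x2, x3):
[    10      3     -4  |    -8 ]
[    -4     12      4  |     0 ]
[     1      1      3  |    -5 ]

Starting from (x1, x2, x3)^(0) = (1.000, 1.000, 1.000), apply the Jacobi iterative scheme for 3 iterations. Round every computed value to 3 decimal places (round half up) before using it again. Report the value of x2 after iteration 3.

Iteration 1:
  x1 = (-8 - (3)·1.000 - (-4)·1.000) / (10) = -0.700
  x2 = (0 - (-4)·1.000 - (4)·1.000) / (12) = 0.000
  x3 = (-5 - (1)·1.000 - (1)·1.000) / (3) = -2.333
Iteration 2:
  x1 = (-8 - (3)·0.000 - (-4)·-2.333) / (10) = -1.733
  x2 = (0 - (-4)·-0.700 - (4)·-2.333) / (12) = 0.544
  x3 = (-5 - (1)·-0.700 - (1)·0.000) / (3) = -1.433
Iteration 3:
  x1 = (-8 - (3)·0.544 - (-4)·-1.433) / (10) = -1.536
  x2 = (0 - (-4)·-1.733 - (4)·-1.433) / (12) = -0.100
  x3 = (-5 - (1)·-1.733 - (1)·0.544) / (3) = -1.270

-0.100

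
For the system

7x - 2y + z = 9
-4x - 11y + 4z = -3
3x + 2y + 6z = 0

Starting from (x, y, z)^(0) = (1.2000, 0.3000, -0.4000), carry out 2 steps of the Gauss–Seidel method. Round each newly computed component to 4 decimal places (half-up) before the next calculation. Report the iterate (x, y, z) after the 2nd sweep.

(1.2570, -0.3966, -0.4963)

Iteration 1:
  x = (9 - (-2)·0.3000 - (1)·-0.4000) / (7) = 1.4286
  y = (-3 - (-4)·1.4286 - (4)·-0.4000) / (-11) = -0.3922
  z = (0 - (3)·1.4286 - (2)·-0.3922) / (6) = -0.5836
Iteration 2:
  x = (9 - (-2)·-0.3922 - (1)·-0.5836) / (7) = 1.2570
  y = (-3 - (-4)·1.2570 - (4)·-0.5836) / (-11) = -0.3966
  z = (0 - (3)·1.2570 - (2)·-0.3966) / (6) = -0.4963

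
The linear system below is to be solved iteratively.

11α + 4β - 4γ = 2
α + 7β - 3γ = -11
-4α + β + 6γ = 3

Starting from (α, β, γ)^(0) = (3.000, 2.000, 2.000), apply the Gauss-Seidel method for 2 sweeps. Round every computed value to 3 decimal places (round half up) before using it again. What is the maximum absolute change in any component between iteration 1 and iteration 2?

Iteration 1:
  α = (2 - (4)·2.000 - (-4)·2.000) / (11) = 0.182
  β = (-11 - (1)·0.182 - (-3)·2.000) / (7) = -0.740
  γ = (3 - (-4)·0.182 - (1)·-0.740) / (6) = 0.745
Iteration 2:
  α = (2 - (4)·-0.740 - (-4)·0.745) / (11) = 0.722
  β = (-11 - (1)·0.722 - (-3)·0.745) / (7) = -1.355
  γ = (3 - (-4)·0.722 - (1)·-1.355) / (6) = 1.207
Change: (0.540, -0.615, 0.462) → max |·| = 0.615

0.615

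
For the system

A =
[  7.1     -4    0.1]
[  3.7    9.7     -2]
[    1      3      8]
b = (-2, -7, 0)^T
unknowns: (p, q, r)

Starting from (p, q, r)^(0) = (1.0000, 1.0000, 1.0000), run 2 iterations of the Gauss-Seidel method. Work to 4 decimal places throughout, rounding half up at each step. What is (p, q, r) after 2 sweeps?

Iteration 1:
  p = (-2 - (-4)·1.0000 - (0.1)·1.0000) / (7.1) = 0.2676
  q = (-7 - (3.7)·0.2676 - (-2)·1.0000) / (9.7) = -0.6175
  r = (0 - (1)·0.2676 - (3)·-0.6175) / (8) = 0.1981
Iteration 2:
  p = (-2 - (-4)·-0.6175 - (0.1)·0.1981) / (7.1) = -0.6324
  q = (-7 - (3.7)·-0.6324 - (-2)·0.1981) / (9.7) = -0.4396
  r = (0 - (1)·-0.6324 - (3)·-0.4396) / (8) = 0.2439

(-0.6324, -0.4396, 0.2439)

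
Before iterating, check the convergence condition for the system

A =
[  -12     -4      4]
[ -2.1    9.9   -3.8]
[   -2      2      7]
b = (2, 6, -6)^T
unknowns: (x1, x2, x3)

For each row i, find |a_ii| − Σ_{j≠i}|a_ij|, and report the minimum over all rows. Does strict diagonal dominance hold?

row 1: |-12| − (4+4) = 4
row 2: |9.9| − (2.1+3.8) = 4
row 3: |7| − (2+2) = 3
minimum over rows = 3 → strictly diagonally dominant (convergence guaranteed)

3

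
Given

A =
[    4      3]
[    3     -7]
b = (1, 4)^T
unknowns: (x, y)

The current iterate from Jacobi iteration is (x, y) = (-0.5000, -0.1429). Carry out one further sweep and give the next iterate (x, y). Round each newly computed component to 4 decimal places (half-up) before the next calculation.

One sweep:
  x = (1 - (3)·-0.1429) / (4) = 0.3572
  y = (4 - (3)·-0.5000) / (-7) = -0.7857

(0.3572, -0.7857)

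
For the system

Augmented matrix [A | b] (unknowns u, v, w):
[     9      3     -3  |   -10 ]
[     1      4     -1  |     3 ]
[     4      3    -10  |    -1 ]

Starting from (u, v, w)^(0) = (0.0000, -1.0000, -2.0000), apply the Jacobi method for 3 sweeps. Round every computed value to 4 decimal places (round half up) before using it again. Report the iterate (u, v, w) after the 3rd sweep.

Iteration 1:
  u = (-10 - (3)·-1.0000 - (-3)·-2.0000) / (9) = -1.4444
  v = (3 - (1)·0.0000 - (-1)·-2.0000) / (4) = 0.2500
  w = (-1 - (4)·0.0000 - (3)·-1.0000) / (-10) = -0.2000
Iteration 2:
  u = (-10 - (3)·0.2500 - (-3)·-0.2000) / (9) = -1.2611
  v = (3 - (1)·-1.4444 - (-1)·-0.2000) / (4) = 1.0611
  w = (-1 - (4)·-1.4444 - (3)·0.2500) / (-10) = -0.4028
Iteration 3:
  u = (-10 - (3)·1.0611 - (-3)·-0.4028) / (9) = -1.5991
  v = (3 - (1)·-1.2611 - (-1)·-0.4028) / (4) = 0.9646
  w = (-1 - (4)·-1.2611 - (3)·1.0611) / (-10) = -0.0861

(-1.5991, 0.9646, -0.0861)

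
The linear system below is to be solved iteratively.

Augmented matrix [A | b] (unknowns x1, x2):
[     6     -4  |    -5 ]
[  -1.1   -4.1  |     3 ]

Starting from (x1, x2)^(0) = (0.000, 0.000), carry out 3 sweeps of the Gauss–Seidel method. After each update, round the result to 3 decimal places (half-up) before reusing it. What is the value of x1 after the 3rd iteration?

Iteration 1:
  x1 = (-5 - (-4)·0.000) / (6) = -0.833
  x2 = (3 - (-1.1)·-0.833) / (-4.1) = -0.508
Iteration 2:
  x1 = (-5 - (-4)·-0.508) / (6) = -1.172
  x2 = (3 - (-1.1)·-1.172) / (-4.1) = -0.417
Iteration 3:
  x1 = (-5 - (-4)·-0.417) / (6) = -1.111
  x2 = (3 - (-1.1)·-1.111) / (-4.1) = -0.434

-1.111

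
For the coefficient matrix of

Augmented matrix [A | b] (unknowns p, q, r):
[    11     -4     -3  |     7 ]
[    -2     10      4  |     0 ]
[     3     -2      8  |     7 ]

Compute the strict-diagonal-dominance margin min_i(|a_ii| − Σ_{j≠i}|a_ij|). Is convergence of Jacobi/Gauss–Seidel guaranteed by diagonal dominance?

row 1: |11| − (4+3) = 4
row 2: |10| − (2+4) = 4
row 3: |8| − (3+2) = 3
minimum over rows = 3 → strictly diagonally dominant (convergence guaranteed)

3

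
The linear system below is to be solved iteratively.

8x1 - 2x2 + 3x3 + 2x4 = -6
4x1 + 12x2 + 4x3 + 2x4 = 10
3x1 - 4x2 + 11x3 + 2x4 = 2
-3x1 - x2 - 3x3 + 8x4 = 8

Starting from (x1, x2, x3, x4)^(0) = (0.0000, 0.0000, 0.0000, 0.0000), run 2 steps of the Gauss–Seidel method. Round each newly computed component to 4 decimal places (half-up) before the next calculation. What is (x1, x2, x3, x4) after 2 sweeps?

Iteration 1:
  x1 = (-6 - (-2)·0.0000 - (3)·0.0000 - (2)·0.0000) / (8) = -0.7500
  x2 = (10 - (4)·-0.7500 - (4)·0.0000 - (2)·0.0000) / (12) = 1.0833
  x3 = (2 - (3)·-0.7500 - (-4)·1.0833 - (2)·0.0000) / (11) = 0.7803
  x4 = (8 - (-3)·-0.7500 - (-1)·1.0833 - (-3)·0.7803) / (8) = 1.1468
Iteration 2:
  x1 = (-6 - (-2)·1.0833 - (3)·0.7803 - (2)·1.1468) / (8) = -1.0585
  x2 = (10 - (4)·-1.0585 - (4)·0.7803 - (2)·1.1468) / (12) = 0.7349
  x3 = (2 - (3)·-1.0585 - (-4)·0.7349 - (2)·1.1468) / (11) = 0.5292
  x4 = (8 - (-3)·-1.0585 - (-1)·0.7349 - (-3)·0.5292) / (8) = 0.8934

(-1.0585, 0.7349, 0.5292, 0.8934)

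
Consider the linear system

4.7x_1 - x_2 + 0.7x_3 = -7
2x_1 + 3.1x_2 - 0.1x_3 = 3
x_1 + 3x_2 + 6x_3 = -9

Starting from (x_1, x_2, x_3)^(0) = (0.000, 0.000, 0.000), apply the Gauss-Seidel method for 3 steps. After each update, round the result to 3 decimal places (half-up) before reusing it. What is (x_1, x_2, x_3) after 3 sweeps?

Iteration 1:
  x_1 = (-7 - (-1)·0.000 - (0.7)·0.000) / (4.7) = -1.489
  x_2 = (3 - (2)·-1.489 - (-0.1)·0.000) / (3.1) = 1.928
  x_3 = (-9 - (1)·-1.489 - (3)·1.928) / (6) = -2.216
Iteration 2:
  x_1 = (-7 - (-1)·1.928 - (0.7)·-2.216) / (4.7) = -0.749
  x_2 = (3 - (2)·-0.749 - (-0.1)·-2.216) / (3.1) = 1.379
  x_3 = (-9 - (1)·-0.749 - (3)·1.379) / (6) = -2.065
Iteration 3:
  x_1 = (-7 - (-1)·1.379 - (0.7)·-2.065) / (4.7) = -0.888
  x_2 = (3 - (2)·-0.888 - (-0.1)·-2.065) / (3.1) = 1.474
  x_3 = (-9 - (1)·-0.888 - (3)·1.474) / (6) = -2.089

(-0.888, 1.474, -2.089)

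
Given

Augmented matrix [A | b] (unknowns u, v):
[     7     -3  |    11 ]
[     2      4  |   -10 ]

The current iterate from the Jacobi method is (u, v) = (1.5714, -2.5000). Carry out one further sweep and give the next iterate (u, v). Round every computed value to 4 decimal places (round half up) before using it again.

(0.5000, -3.2857)

One sweep:
  u = (11 - (-3)·-2.5000) / (7) = 0.5000
  v = (-10 - (2)·1.5714) / (4) = -3.2857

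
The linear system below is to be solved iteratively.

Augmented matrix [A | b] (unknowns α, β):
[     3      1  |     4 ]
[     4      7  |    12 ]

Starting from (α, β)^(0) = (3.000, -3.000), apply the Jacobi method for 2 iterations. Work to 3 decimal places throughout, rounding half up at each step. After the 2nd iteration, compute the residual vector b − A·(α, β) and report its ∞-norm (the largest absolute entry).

Iteration 1:
  α = (4 - (1)·-3.000) / (3) = 2.333
  β = (12 - (4)·3.000) / (7) = 0.000
Iteration 2:
  α = (4 - (1)·0.000) / (3) = 1.333
  β = (12 - (4)·2.333) / (7) = 0.381
Residual b − A·x = (-0.380, 4.001); ∞-norm = 4.001

4.001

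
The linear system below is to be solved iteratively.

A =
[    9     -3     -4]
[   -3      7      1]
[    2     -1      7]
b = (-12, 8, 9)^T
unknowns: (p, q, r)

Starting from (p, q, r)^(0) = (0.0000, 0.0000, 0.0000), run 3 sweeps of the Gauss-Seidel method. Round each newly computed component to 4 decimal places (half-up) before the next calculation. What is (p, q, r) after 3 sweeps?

Iteration 1:
  p = (-12 - (-3)·0.0000 - (-4)·0.0000) / (9) = -1.3333
  q = (8 - (-3)·-1.3333 - (1)·0.0000) / (7) = 0.5714
  r = (9 - (2)·-1.3333 - (-1)·0.5714) / (7) = 1.7483
Iteration 2:
  p = (-12 - (-3)·0.5714 - (-4)·1.7483) / (9) = -0.3658
  q = (8 - (-3)·-0.3658 - (1)·1.7483) / (7) = 0.7363
  r = (9 - (2)·-0.3658 - (-1)·0.7363) / (7) = 1.4954
Iteration 3:
  p = (-12 - (-3)·0.7363 - (-4)·1.4954) / (9) = -0.4233
  q = (8 - (-3)·-0.4233 - (1)·1.4954) / (7) = 0.7478
  r = (9 - (2)·-0.4233 - (-1)·0.7478) / (7) = 1.5135

(-0.4233, 0.7478, 1.5135)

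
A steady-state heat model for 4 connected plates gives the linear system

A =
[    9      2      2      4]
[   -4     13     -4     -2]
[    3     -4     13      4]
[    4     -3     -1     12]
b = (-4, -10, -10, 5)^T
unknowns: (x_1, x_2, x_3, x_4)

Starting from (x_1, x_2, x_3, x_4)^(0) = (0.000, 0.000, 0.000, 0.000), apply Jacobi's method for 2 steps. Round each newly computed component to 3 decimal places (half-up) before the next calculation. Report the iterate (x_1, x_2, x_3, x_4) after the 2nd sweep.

(-0.288, -1.078, -1.032, 0.308)

Iteration 1:
  x_1 = (-4 - (2)·0.000 - (2)·0.000 - (4)·0.000) / (9) = -0.444
  x_2 = (-10 - (-4)·0.000 - (-4)·0.000 - (-2)·0.000) / (13) = -0.769
  x_3 = (-10 - (3)·0.000 - (-4)·0.000 - (4)·0.000) / (13) = -0.769
  x_4 = (5 - (4)·0.000 - (-3)·0.000 - (-1)·0.000) / (12) = 0.417
Iteration 2:
  x_1 = (-4 - (2)·-0.769 - (2)·-0.769 - (4)·0.417) / (9) = -0.288
  x_2 = (-10 - (-4)·-0.444 - (-4)·-0.769 - (-2)·0.417) / (13) = -1.078
  x_3 = (-10 - (3)·-0.444 - (-4)·-0.769 - (4)·0.417) / (13) = -1.032
  x_4 = (5 - (4)·-0.444 - (-3)·-0.769 - (-1)·-0.769) / (12) = 0.308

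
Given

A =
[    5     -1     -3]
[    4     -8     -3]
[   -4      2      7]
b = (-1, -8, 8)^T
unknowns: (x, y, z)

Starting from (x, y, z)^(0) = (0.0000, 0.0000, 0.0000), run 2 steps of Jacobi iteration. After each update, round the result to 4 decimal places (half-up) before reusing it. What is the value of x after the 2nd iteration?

0.6857

Iteration 1:
  x = (-1 - (-1)·0.0000 - (-3)·0.0000) / (5) = -0.2000
  y = (-8 - (4)·0.0000 - (-3)·0.0000) / (-8) = 1.0000
  z = (8 - (-4)·0.0000 - (2)·0.0000) / (7) = 1.1429
Iteration 2:
  x = (-1 - (-1)·1.0000 - (-3)·1.1429) / (5) = 0.6857
  y = (-8 - (4)·-0.2000 - (-3)·1.1429) / (-8) = 0.4714
  z = (8 - (-4)·-0.2000 - (2)·1.0000) / (7) = 0.7429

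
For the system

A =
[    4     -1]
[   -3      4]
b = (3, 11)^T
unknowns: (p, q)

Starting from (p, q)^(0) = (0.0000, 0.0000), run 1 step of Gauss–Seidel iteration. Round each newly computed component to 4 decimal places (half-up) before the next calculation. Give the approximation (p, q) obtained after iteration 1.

Iteration 1:
  p = (3 - (-1)·0.0000) / (4) = 0.7500
  q = (11 - (-3)·0.7500) / (4) = 3.3125

(0.7500, 3.3125)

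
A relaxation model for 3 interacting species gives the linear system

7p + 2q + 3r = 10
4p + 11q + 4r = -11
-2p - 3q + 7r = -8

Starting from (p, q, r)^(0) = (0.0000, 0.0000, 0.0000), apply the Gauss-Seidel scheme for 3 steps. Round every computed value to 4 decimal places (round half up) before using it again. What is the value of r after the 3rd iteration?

Iteration 1:
  p = (10 - (2)·0.0000 - (3)·0.0000) / (7) = 1.4286
  q = (-11 - (4)·1.4286 - (4)·0.0000) / (11) = -1.5195
  r = (-8 - (-2)·1.4286 - (-3)·-1.5195) / (7) = -1.3859
Iteration 2:
  p = (10 - (2)·-1.5195 - (3)·-1.3859) / (7) = 2.4567
  q = (-11 - (4)·2.4567 - (4)·-1.3859) / (11) = -1.3894
  r = (-8 - (-2)·2.4567 - (-3)·-1.3894) / (7) = -1.0364
Iteration 3:
  p = (10 - (2)·-1.3894 - (3)·-1.0364) / (7) = 2.2697
  q = (-11 - (4)·2.2697 - (4)·-1.0364) / (11) = -1.4485
  r = (-8 - (-2)·2.2697 - (-3)·-1.4485) / (7) = -1.1152

-1.1152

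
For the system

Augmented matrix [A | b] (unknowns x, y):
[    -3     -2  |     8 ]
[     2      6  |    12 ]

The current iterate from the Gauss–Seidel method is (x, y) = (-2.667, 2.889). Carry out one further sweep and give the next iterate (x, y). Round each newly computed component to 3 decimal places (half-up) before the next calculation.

(-4.593, 3.531)

One sweep:
  x = (8 - (-2)·2.889) / (-3) = -4.593
  y = (12 - (2)·-4.593) / (6) = 3.531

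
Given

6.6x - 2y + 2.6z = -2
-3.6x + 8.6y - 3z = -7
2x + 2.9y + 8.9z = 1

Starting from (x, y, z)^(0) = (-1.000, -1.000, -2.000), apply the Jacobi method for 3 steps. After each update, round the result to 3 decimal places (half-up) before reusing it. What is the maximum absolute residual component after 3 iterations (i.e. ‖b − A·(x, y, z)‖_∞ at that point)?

1.008

Iteration 1:
  x = (-2 - (-2)·-1.000 - (2.6)·-2.000) / (6.6) = 0.182
  y = (-7 - (-3.6)·-1.000 - (-3)·-2.000) / (8.6) = -1.930
  z = (1 - (2)·-1.000 - (2.9)·-1.000) / (8.9) = 0.663
Iteration 2:
  x = (-2 - (-2)·-1.930 - (2.6)·0.663) / (6.6) = -1.149
  y = (-7 - (-3.6)·0.182 - (-3)·0.663) / (8.6) = -0.506
  z = (1 - (2)·0.182 - (2.9)·-1.930) / (8.9) = 0.700
Iteration 3:
  x = (-2 - (-2)·-0.506 - (2.6)·0.700) / (6.6) = -0.732
  y = (-7 - (-3.6)·-1.149 - (-3)·0.700) / (8.6) = -1.051
  z = (1 - (2)·-1.149 - (2.9)·-0.506) / (8.9) = 0.535
Residual b − A·x = (-0.662, 1.008, 0.750); ∞-norm = 1.008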